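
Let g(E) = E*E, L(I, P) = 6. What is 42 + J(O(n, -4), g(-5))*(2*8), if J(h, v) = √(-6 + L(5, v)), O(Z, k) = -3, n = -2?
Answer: 42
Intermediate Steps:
g(E) = E²
J(h, v) = 0 (J(h, v) = √(-6 + 6) = √0 = 0)
42 + J(O(n, -4), g(-5))*(2*8) = 42 + 0*(2*8) = 42 + 0*16 = 42 + 0 = 42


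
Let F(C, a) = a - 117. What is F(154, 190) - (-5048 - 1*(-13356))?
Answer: -8235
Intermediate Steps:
F(C, a) = -117 + a
F(154, 190) - (-5048 - 1*(-13356)) = (-117 + 190) - (-5048 - 1*(-13356)) = 73 - (-5048 + 13356) = 73 - 1*8308 = 73 - 8308 = -8235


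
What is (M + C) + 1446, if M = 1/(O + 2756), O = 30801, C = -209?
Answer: 41510010/33557 ≈ 1237.0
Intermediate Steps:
M = 1/33557 (M = 1/(30801 + 2756) = 1/33557 ≈ 2.9800e-5)
(M + C) + 1446 = (1/33557 - 209) + 1446 = -7013412/33557 + 1446 = 41510010/33557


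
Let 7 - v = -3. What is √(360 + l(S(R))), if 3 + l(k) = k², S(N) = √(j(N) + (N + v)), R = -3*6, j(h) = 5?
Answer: √354 ≈ 18.815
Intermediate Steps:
v = 10 (v = 7 - 1*(-3) = 7 + 3 = 10)
R = -18
S(N) = √(15 + N) (S(N) = √(5 + (N + 10)) = √(5 + (10 + N)) = √(15 + N))
l(k) = -3 + k²
√(360 + l(S(R))) = √(360 + (-3 + (√(15 - 18))²)) = √(360 + (-3 + (√(-3))²)) = √(360 + (-3 + (I*√3)²)) = √(360 + (-3 - 3)) = √(360 - 6) = √354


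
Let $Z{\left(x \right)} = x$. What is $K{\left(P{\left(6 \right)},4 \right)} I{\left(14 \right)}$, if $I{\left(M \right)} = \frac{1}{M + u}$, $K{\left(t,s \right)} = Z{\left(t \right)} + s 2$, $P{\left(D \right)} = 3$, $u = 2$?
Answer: $\frac{11}{16} \approx 0.6875$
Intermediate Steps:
$K{\left(t,s \right)} = t + 2 s$ ($K{\left(t,s \right)} = t + s 2 = t + 2 s$)
$I{\left(M \right)} = \frac{1}{2 + M}$ ($I{\left(M \right)} = \frac{1}{M + 2} = \frac{1}{2 + M}$)
$K{\left(P{\left(6 \right)},4 \right)} I{\left(14 \right)} = \frac{3 + 2 \cdot 4}{2 + 14} = \frac{3 + 8}{16} = 11 \cdot \frac{1}{16} = \frac{11}{16}$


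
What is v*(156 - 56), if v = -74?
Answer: -7400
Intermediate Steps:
v*(156 - 56) = -74*(156 - 56) = -74*100 = -7400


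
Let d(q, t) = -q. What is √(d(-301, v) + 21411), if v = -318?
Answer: 4*√1357 ≈ 147.35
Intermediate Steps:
√(d(-301, v) + 21411) = √(-1*(-301) + 21411) = √(301 + 21411) = √21712 = 4*√1357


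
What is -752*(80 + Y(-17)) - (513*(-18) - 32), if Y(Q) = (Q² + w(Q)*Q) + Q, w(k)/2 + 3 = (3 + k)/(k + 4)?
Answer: -3959894/13 ≈ -3.0461e+5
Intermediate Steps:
w(k) = -6 + 2*(3 + k)/(4 + k) (w(k) = -6 + 2*((3 + k)/(k + 4)) = -6 + 2*((3 + k)/(4 + k)) = -6 + 2*(3 + k)/(4 + k))
Y(Q) = Q + Q² + 2*Q*(-9 - 2*Q)/(4 + Q) (Y(Q) = (Q² + (2*(-9 - 2*Q)/(4 + Q))*Q) + Q = (Q² + 2*Q*(-9 - 2*Q)/(4 + Q)) + Q = Q + Q² + 2*Q*(-9 - 2*Q)/(4 + Q))
-752*(80 + Y(-17)) - (513*(-18) - 32) = -752*(80 - 17*(-14 - 17 + (-17)²)/(4 - 17)) - (513*(-18) - 32) = -752*(80 - 17*(-14 - 17 + 289)/(-13)) - (-9234 - 32) = -752*(80 - 17*(-1/13)*258) - 1*(-9266) = -752*(80 + 4386/13) + 9266 = -752*5426/13 + 9266 = -4080352/13 + 9266 = -3959894/13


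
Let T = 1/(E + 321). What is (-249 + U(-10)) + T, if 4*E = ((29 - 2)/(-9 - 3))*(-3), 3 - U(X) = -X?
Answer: -1321712/5163 ≈ -256.00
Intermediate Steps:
U(X) = 3 + X (U(X) = 3 - (-1)*X = 3 + X)
E = 27/16 (E = (((29 - 2)/(-9 - 3))*(-3))/4 = ((27/(-12))*(-3))/4 = ((27*(-1/12))*(-3))/4 = (-9/4*(-3))/4 = (1/4)*(27/4) = 27/16 ≈ 1.6875)
T = 16/5163 (T = 1/(27/16 + 321) = 1/(5163/16) = 16/5163 ≈ 0.0030990)
(-249 + U(-10)) + T = (-249 + (3 - 10)) + 16/5163 = (-249 - 7) + 16/5163 = -256 + 16/5163 = -1321712/5163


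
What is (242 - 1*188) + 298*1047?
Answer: 312060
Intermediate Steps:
(242 - 1*188) + 298*1047 = (242 - 188) + 312006 = 54 + 312006 = 312060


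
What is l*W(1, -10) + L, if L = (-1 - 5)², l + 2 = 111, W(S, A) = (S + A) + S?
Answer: -836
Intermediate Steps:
W(S, A) = A + 2*S (W(S, A) = (A + S) + S = A + 2*S)
l = 109 (l = -2 + 111 = 109)
L = 36 (L = (-6)² = 36)
l*W(1, -10) + L = 109*(-10 + 2*1) + 36 = 109*(-10 + 2) + 36 = 109*(-8) + 36 = -872 + 36 = -836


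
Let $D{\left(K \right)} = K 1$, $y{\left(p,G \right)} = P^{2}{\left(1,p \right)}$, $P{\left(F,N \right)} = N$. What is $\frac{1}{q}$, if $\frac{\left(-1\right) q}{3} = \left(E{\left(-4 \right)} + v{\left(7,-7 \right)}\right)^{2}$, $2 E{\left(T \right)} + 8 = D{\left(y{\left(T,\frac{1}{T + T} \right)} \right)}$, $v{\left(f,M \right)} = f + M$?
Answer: $- \frac{1}{48} \approx -0.020833$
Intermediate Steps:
$y{\left(p,G \right)} = p^{2}$
$D{\left(K \right)} = K$
$v{\left(f,M \right)} = M + f$
$E{\left(T \right)} = -4 + \frac{T^{2}}{2}$
$q = -48$ ($q = - 3 \left(\left(-4 + \frac{\left(-4\right)^{2}}{2}\right) + \left(-7 + 7\right)\right)^{2} = - 3 \left(\left(-4 + \frac{1}{2} \cdot 16\right) + 0\right)^{2} = - 3 \left(\left(-4 + 8\right) + 0\right)^{2} = - 3 \left(4 + 0\right)^{2} = - 3 \cdot 4^{2} = \left(-3\right) 16 = -48$)
$\frac{1}{q} = \frac{1}{-48} = - \frac{1}{48}$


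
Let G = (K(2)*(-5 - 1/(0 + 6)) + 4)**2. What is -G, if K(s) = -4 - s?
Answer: -1225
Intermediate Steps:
G = 1225 (G = ((-4 - 1*2)*(-5 - 1/(0 + 6)) + 4)**2 = ((-4 - 2)*(-5 - 1/6) + 4)**2 = (-6*(-5 - 1*1/6) + 4)**2 = (-6*(-5 - 1/6) + 4)**2 = (-6*(-31/6) + 4)**2 = (31 + 4)**2 = 35**2 = 1225)
-G = -1*1225 = -1225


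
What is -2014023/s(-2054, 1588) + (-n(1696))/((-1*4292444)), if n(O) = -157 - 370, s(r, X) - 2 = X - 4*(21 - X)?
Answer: -4322542541689/16865012476 ≈ -256.30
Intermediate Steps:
s(r, X) = -82 + 5*X (s(r, X) = 2 + (X - 4*(21 - X)) = 2 + (X + (-84 + 4*X)) = 2 + (-84 + 5*X) = -82 + 5*X)
n(O) = -527
-2014023/s(-2054, 1588) + (-n(1696))/((-1*4292444)) = -2014023/(-82 + 5*1588) + (-1*(-527))/((-1*4292444)) = -2014023/(-82 + 7940) + 527/(-4292444) = -2014023/7858 + 527*(-1/4292444) = -2014023*1/7858 - 527/4292444 = -2014023/7858 - 527/4292444 = -4322542541689/16865012476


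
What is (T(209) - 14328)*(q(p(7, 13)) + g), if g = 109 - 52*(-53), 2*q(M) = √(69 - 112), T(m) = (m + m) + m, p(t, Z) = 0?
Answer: -39253365 - 13701*I*√43/2 ≈ -3.9253e+7 - 44922.0*I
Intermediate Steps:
T(m) = 3*m (T(m) = 2*m + m = 3*m)
q(M) = I*√43/2 (q(M) = √(69 - 112)/2 = √(-43)/2 = (I*√43)/2 = I*√43/2)
g = 2865 (g = 109 + 2756 = 2865)
(T(209) - 14328)*(q(p(7, 13)) + g) = (3*209 - 14328)*(I*√43/2 + 2865) = (627 - 14328)*(2865 + I*√43/2) = -13701*(2865 + I*√43/2) = -39253365 - 13701*I*√43/2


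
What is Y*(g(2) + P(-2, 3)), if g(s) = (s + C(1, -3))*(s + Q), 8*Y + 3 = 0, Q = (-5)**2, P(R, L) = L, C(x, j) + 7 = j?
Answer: 639/8 ≈ 79.875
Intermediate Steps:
C(x, j) = -7 + j
Q = 25
Y = -3/8 (Y = -3/8 + (1/8)*0 = -3/8 + 0 = -3/8 ≈ -0.37500)
g(s) = (-10 + s)*(25 + s) (g(s) = (s + (-7 - 3))*(s + 25) = (s - 10)*(25 + s) = (-10 + s)*(25 + s))
Y*(g(2) + P(-2, 3)) = -3*((-250 + 2**2 + 15*2) + 3)/8 = -3*((-250 + 4 + 30) + 3)/8 = -3*(-216 + 3)/8 = -3/8*(-213) = 639/8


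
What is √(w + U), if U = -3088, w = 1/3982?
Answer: I*√48964324530/3982 ≈ 55.57*I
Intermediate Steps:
w = 1/3982 ≈ 0.00025113
√(w + U) = √(1/3982 - 3088) = √(-12296415/3982) = I*√48964324530/3982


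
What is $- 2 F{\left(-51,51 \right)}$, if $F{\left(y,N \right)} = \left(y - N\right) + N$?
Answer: $102$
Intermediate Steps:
$F{\left(y,N \right)} = y$
$- 2 F{\left(-51,51 \right)} = \left(-2\right) \left(-51\right) = 102$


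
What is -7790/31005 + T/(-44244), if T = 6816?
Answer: -3088838/7621029 ≈ -0.40530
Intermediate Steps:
-7790/31005 + T/(-44244) = -7790/31005 + 6816/(-44244) = -7790*1/31005 + 6816*(-1/44244) = -1558/6201 - 568/3687 = -3088838/7621029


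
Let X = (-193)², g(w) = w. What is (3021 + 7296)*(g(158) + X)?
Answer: 385928019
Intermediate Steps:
X = 37249
(3021 + 7296)*(g(158) + X) = (3021 + 7296)*(158 + 37249) = 10317*37407 = 385928019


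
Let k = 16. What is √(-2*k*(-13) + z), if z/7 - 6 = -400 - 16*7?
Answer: I*√3126 ≈ 55.911*I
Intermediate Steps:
z = -3542 (z = 42 + 7*(-400 - 16*7) = 42 + 7*(-400 - 112) = 42 + 7*(-512) = 42 - 3584 = -3542)
√(-2*k*(-13) + z) = √(-2*16*(-13) - 3542) = √(-32*(-13) - 3542) = √(416 - 3542) = √(-3126) = I*√3126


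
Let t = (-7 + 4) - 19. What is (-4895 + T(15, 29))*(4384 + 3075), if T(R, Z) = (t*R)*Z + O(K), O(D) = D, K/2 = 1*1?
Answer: -107879517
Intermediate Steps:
K = 2 (K = 2*(1*1) = 2*1 = 2)
t = -22 (t = -3 - 19 = -22)
T(R, Z) = 2 - 22*R*Z (T(R, Z) = (-22*R)*Z + 2 = -22*R*Z + 2 = 2 - 22*R*Z)
(-4895 + T(15, 29))*(4384 + 3075) = (-4895 + (2 - 22*15*29))*(4384 + 3075) = (-4895 + (2 - 9570))*7459 = (-4895 - 9568)*7459 = -14463*7459 = -107879517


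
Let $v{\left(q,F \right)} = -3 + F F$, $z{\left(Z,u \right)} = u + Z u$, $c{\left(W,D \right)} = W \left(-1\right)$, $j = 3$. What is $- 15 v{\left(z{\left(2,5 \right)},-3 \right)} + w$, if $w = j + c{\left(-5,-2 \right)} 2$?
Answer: $-77$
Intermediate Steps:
$c{\left(W,D \right)} = - W$
$v{\left(q,F \right)} = -3 + F^{2}$
$w = 13$ ($w = 3 + \left(-1\right) \left(-5\right) 2 = 3 + 5 \cdot 2 = 3 + 10 = 13$)
$- 15 v{\left(z{\left(2,5 \right)},-3 \right)} + w = - 15 \left(-3 + \left(-3\right)^{2}\right) + 13 = - 15 \left(-3 + 9\right) + 13 = \left(-15\right) 6 + 13 = -90 + 13 = -77$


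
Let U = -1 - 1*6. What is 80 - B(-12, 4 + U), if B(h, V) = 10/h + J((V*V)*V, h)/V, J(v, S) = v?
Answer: 431/6 ≈ 71.833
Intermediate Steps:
U = -7 (U = -1 - 6 = -7)
B(h, V) = V**2 + 10/h (B(h, V) = 10/h + ((V*V)*V)/V = 10/h + (V**2*V)/V = 10/h + V**3/V = 10/h + V**2 = V**2 + 10/h)
80 - B(-12, 4 + U) = 80 - ((4 - 7)**2 + 10/(-12)) = 80 - ((-3)**2 + 10*(-1/12)) = 80 - (9 - 5/6) = 80 - 1*49/6 = 80 - 49/6 = 431/6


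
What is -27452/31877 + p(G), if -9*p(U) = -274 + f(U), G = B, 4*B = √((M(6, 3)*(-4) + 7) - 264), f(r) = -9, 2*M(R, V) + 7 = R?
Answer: 8774123/286893 ≈ 30.583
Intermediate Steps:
M(R, V) = -7/2 + R/2
B = I*√255/4 (B = √(((-7/2 + (½)*6)*(-4) + 7) - 264)/4 = √(((-7/2 + 3)*(-4) + 7) - 264)/4 = √((-½*(-4) + 7) - 264)/4 = √((2 + 7) - 264)/4 = √(9 - 264)/4 = √(-255)/4 = (I*√255)/4 = I*√255/4 ≈ 3.9922*I)
G = I*√255/4 ≈ 3.9922*I
p(U) = 283/9 (p(U) = -(-274 - 9)/9 = -⅑*(-283) = 283/9)
-27452/31877 + p(G) = -27452/31877 + 283/9 = 8774123/286893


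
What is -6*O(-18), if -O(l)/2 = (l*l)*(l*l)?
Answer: 1259712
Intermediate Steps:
O(l) = -2*l⁴ (O(l) = -2*l*l*l*l = -2*l²*l² = -2*l⁴)
-6*O(-18) = -(-12)*(-18)⁴ = -(-12)*104976 = -6*(-209952) = 1259712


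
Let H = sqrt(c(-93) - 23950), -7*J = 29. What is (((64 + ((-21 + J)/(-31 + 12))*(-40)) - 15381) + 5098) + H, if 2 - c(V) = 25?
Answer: -1366167/133 + I*sqrt(23973) ≈ -10272.0 + 154.83*I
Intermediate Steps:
J = -29/7 (J = -1/7*29 = -29/7 ≈ -4.1429)
c(V) = -23 (c(V) = 2 - 1*25 = 2 - 25 = -23)
H = I*sqrt(23973) (H = sqrt(-23 - 23950) = sqrt(-23973) = I*sqrt(23973) ≈ 154.83*I)
(((64 + ((-21 + J)/(-31 + 12))*(-40)) - 15381) + 5098) + H = (((64 + ((-21 - 29/7)/(-31 + 12))*(-40)) - 15381) + 5098) + I*sqrt(23973) = (((64 - 176/7/(-19)*(-40)) - 15381) + 5098) + I*sqrt(23973) = (((64 - 176/7*(-1/19)*(-40)) - 15381) + 5098) + I*sqrt(23973) = (((64 + (176/133)*(-40)) - 15381) + 5098) + I*sqrt(23973) = (((64 - 7040/133) - 15381) + 5098) + I*sqrt(23973) = ((1472/133 - 15381) + 5098) + I*sqrt(23973) = (-2044201/133 + 5098) + I*sqrt(23973) = -1366167/133 + I*sqrt(23973)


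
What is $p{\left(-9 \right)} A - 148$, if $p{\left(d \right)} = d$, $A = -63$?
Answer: $419$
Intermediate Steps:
$p{\left(-9 \right)} A - 148 = \left(-9\right) \left(-63\right) - 148 = 567 - 148 = 419$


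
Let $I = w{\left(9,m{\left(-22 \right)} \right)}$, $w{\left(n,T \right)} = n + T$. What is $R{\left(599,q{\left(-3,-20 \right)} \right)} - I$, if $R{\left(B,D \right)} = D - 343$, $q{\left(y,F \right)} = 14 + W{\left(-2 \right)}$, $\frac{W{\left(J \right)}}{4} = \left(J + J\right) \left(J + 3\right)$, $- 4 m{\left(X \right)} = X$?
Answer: $- \frac{719}{2} \approx -359.5$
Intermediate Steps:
$m{\left(X \right)} = - \frac{X}{4}$
$W{\left(J \right)} = 8 J \left(3 + J\right)$ ($W{\left(J \right)} = 4 \left(J + J\right) \left(J + 3\right) = 4 \cdot 2 J \left(3 + J\right) = 8 J \left(3 + J\right)$)
$w{\left(n,T \right)} = T + n$
$I = \frac{29}{2}$ ($I = \left(- \frac{1}{4}\right) \left(-22\right) + 9 = \frac{11}{2} + 9 = \frac{29}{2} \approx 14.5$)
$q{\left(y,F \right)} = -2$ ($q{\left(y,F \right)} = 14 + 8 \left(-2\right) \left(3 - 2\right) = 14 + 8 \left(-2\right) 1 = 14 - 16 = -2$)
$R{\left(B,D \right)} = -343 + D$ ($R{\left(B,D \right)} = D - 343 = -343 + D$)
$R{\left(599,q{\left(-3,-20 \right)} \right)} - I = \left(-343 - 2\right) - \frac{29}{2} = -345 - \frac{29}{2} = - \frac{719}{2}$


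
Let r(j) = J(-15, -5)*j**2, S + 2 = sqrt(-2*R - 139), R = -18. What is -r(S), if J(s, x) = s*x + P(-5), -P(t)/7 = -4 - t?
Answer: 6732 + 272*I*sqrt(103) ≈ 6732.0 + 2760.5*I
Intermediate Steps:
P(t) = 28 + 7*t (P(t) = -7*(-4 - t) = 28 + 7*t)
S = -2 + I*sqrt(103) (S = -2 + sqrt(-2*(-18) - 139) = -2 + sqrt(36 - 139) = -2 + sqrt(-103) = -2 + I*sqrt(103) ≈ -2.0 + 10.149*I)
J(s, x) = -7 + s*x (J(s, x) = s*x + (28 + 7*(-5)) = s*x + (28 - 35) = s*x - 7 = -7 + s*x)
r(j) = 68*j**2 (r(j) = (-7 - 15*(-5))*j**2 = (-7 + 75)*j**2 = 68*j**2)
-r(S) = -68*(-2 + I*sqrt(103))**2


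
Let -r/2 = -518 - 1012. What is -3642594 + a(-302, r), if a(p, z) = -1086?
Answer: -3643680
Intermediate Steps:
r = 3060 (r = -2*(-518 - 1012) = -2*(-1530) = 3060)
-3642594 + a(-302, r) = -3642594 - 1086 = -3643680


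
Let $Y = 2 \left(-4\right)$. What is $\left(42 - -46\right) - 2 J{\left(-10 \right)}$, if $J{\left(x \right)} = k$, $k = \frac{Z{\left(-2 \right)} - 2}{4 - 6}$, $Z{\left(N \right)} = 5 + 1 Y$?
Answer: $83$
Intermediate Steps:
$Y = -8$
$Z{\left(N \right)} = -3$ ($Z{\left(N \right)} = 5 + 1 \left(-8\right) = 5 - 8 = -3$)
$k = \frac{5}{2}$ ($k = \frac{-3 - 2}{4 - 6} = - \frac{5}{-2} = \left(-5\right) \left(- \frac{1}{2}\right) = \frac{5}{2} \approx 2.5$)
$J{\left(x \right)} = \frac{5}{2}$
$\left(42 - -46\right) - 2 J{\left(-10 \right)} = \left(42 - -46\right) - 5 = \left(42 + 46\right) - 5 = 88 - 5 = 83$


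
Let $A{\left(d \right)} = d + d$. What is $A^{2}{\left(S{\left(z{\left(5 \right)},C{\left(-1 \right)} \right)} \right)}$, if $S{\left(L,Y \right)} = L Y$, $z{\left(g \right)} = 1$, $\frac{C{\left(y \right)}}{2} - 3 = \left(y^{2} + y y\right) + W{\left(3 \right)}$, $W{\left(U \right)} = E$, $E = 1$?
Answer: $576$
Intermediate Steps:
$W{\left(U \right)} = 1$
$C{\left(y \right)} = 8 + 4 y^{2}$ ($C{\left(y \right)} = 6 + 2 \left(\left(y^{2} + y y\right) + 1\right) = 6 + 2 \left(\left(y^{2} + y^{2}\right) + 1\right) = 6 + 2 \left(2 y^{2} + 1\right) = 6 + 2 \left(1 + 2 y^{2}\right) = 6 + \left(2 + 4 y^{2}\right) = 8 + 4 y^{2}$)
$A{\left(d \right)} = 2 d$
$A^{2}{\left(S{\left(z{\left(5 \right)},C{\left(-1 \right)} \right)} \right)} = \left(2 \cdot 1 \left(8 + 4 \left(-1\right)^{2}\right)\right)^{2} = \left(2 \cdot 1 \left(8 + 4 \cdot 1\right)\right)^{2} = \left(2 \cdot 1 \left(8 + 4\right)\right)^{2} = \left(2 \cdot 1 \cdot 12\right)^{2} = \left(2 \cdot 12\right)^{2} = 24^{2} = 576$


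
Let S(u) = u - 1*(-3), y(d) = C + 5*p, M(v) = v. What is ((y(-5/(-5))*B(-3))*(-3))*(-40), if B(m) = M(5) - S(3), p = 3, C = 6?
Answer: -2520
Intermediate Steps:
y(d) = 21 (y(d) = 6 + 5*3 = 6 + 15 = 21)
S(u) = 3 + u (S(u) = u + 3 = 3 + u)
B(m) = -1 (B(m) = 5 - (3 + 3) = 5 - 1*6 = 5 - 6 = -1)
((y(-5/(-5))*B(-3))*(-3))*(-40) = ((21*(-1))*(-3))*(-40) = -21*(-3)*(-40) = 63*(-40) = -2520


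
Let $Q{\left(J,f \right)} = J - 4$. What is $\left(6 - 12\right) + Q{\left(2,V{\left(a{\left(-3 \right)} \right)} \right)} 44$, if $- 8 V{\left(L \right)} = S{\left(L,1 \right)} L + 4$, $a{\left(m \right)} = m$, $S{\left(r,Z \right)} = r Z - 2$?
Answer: $-94$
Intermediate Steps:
$S{\left(r,Z \right)} = -2 + Z r$ ($S{\left(r,Z \right)} = Z r - 2 = -2 + Z r$)
$V{\left(L \right)} = - \frac{1}{2} - \frac{L \left(-2 + L\right)}{8}$ ($V{\left(L \right)} = - \frac{\left(-2 + 1 L\right) L + 4}{8} = - \frac{\left(-2 + L\right) L + 4}{8} = - \frac{L \left(-2 + L\right) + 4}{8} = - \frac{4 + L \left(-2 + L\right)}{8} = - \frac{1}{2} - \frac{L \left(-2 + L\right)}{8}$)
$Q{\left(J,f \right)} = -4 + J$ ($Q{\left(J,f \right)} = J - 4 = -4 + J$)
$\left(6 - 12\right) + Q{\left(2,V{\left(a{\left(-3 \right)} \right)} \right)} 44 = \left(6 - 12\right) + \left(-4 + 2\right) 44 = \left(6 - 12\right) - 88 = -6 - 88 = -94$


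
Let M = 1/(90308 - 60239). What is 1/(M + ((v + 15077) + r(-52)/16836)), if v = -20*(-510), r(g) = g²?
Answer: 42186807/1066362697490 ≈ 3.9561e-5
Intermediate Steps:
v = 10200
M = 1/30069 ≈ 3.3257e-5
1/(M + ((v + 15077) + r(-52)/16836)) = 1/(1/30069 + ((10200 + 15077) + (-52)²/16836)) = 1/(1/30069 + (25277 + 2704*(1/16836))) = 1/(1/30069 + (25277 + 676/4209)) = 1/(1/30069 + 106391569/4209) = 1/(1066362697490/42186807) = 42186807/1066362697490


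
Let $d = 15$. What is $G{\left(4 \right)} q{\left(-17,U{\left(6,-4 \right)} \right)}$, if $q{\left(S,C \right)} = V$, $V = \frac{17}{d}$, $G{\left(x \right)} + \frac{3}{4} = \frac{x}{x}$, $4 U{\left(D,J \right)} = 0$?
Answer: $\frac{17}{60} \approx 0.28333$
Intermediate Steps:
$U{\left(D,J \right)} = 0$ ($U{\left(D,J \right)} = \frac{1}{4} \cdot 0 = 0$)
$G{\left(x \right)} = \frac{1}{4}$ ($G{\left(x \right)} = - \frac{3}{4} + \frac{x}{x} = - \frac{3}{4} + 1 = \frac{1}{4}$)
$V = \frac{17}{15} \approx 1.1333$
$q{\left(S,C \right)} = \frac{17}{15}$
$G{\left(4 \right)} q{\left(-17,U{\left(6,-4 \right)} \right)} = \frac{1}{4} \cdot \frac{17}{15} = \frac{17}{60}$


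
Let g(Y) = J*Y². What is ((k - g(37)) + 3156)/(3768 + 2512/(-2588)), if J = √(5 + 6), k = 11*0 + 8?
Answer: 511777/609317 - 885743*√11/2437268 ≈ -0.36540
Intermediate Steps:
k = 8 (k = 0 + 8 = 8)
J = √11 ≈ 3.3166
g(Y) = √11*Y²
((k - g(37)) + 3156)/(3768 + 2512/(-2588)) = ((8 - √11*37²) + 3156)/(3768 + 2512/(-2588)) = ((8 - √11*1369) + 3156)/(3768 + 2512*(-1/2588)) = ((8 - 1369*√11) + 3156)/(3768 - 628/647) = ((8 - 1369*√11) + 3156)/(2437268/647) = (3164 - 1369*√11)*(647/2437268) = 511777/609317 - 885743*√11/2437268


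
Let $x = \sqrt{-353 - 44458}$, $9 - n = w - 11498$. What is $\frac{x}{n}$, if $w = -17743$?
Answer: $\frac{i \sqrt{4979}}{9750} \approx 0.0072371 i$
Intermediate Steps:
$n = 29250$ ($n = 9 - \left(-17743 - 11498\right) = 9 - -29241 = 9 + 29241 = 29250$)
$x = 3 i \sqrt{4979}$ ($x = \sqrt{-44811} = 3 i \sqrt{4979} \approx 211.69 i$)
$\frac{x}{n} = \frac{3 i \sqrt{4979}}{29250} = 3 i \sqrt{4979} \cdot \frac{1}{29250} = \frac{i \sqrt{4979}}{9750}$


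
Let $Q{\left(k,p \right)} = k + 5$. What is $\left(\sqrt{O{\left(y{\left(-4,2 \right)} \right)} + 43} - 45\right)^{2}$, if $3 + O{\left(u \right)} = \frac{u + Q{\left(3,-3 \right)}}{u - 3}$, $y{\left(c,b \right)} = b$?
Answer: $\left(45 - \sqrt{30}\right)^{2} \approx 1562.0$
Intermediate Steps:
$Q{\left(k,p \right)} = 5 + k$
$O{\left(u \right)} = -3 + \frac{8 + u}{-3 + u}$ ($O{\left(u \right)} = -3 + \frac{u + \left(5 + 3\right)}{u - 3} = -3 + \frac{u + 8}{-3 + u} = -3 + \frac{8 + u}{-3 + u}$)
$\left(\sqrt{O{\left(y{\left(-4,2 \right)} \right)} + 43} - 45\right)^{2} = \left(\sqrt{\frac{17 - 4}{-3 + 2} + 43} - 45\right)^{2} = \left(\sqrt{\frac{17 - 4}{-1} + 43} - 45\right)^{2} = \left(\sqrt{\left(-1\right) 13 + 43} - 45\right)^{2} = \left(\sqrt{-13 + 43} - 45\right)^{2} = \left(\sqrt{30} - 45\right)^{2} = \left(-45 + \sqrt{30}\right)^{2}$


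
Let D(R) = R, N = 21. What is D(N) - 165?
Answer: -144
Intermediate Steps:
D(N) - 165 = 21 - 165 = -144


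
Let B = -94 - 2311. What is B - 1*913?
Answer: -3318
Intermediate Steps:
B = -2405
B - 1*913 = -2405 - 1*913 = -2405 - 913 = -3318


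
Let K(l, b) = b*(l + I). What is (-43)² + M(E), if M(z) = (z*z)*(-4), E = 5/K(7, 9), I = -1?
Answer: 1347896/729 ≈ 1849.0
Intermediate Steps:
K(l, b) = b*(-1 + l) (K(l, b) = b*(l - 1) = b*(-1 + l))
E = 5/54 (E = 5/((9*(-1 + 7))) = 5/((9*6)) = 5/54 ≈ 0.092593)
M(z) = -4*z² (M(z) = z²*(-4) = -4*z²)
(-43)² + M(E) = (-43)² - 4*(5/54)² = 1849 - 4*25/2916 = 1849 - 25/729 = 1347896/729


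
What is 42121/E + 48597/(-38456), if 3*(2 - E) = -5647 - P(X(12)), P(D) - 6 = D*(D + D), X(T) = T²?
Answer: 2568990321/1812469736 ≈ 1.4174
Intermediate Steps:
P(D) = 6 + 2*D² (P(D) = 6 + D*(D + D) = 6 + D*(2*D) = 6 + 2*D²)
E = 47131/3 (E = 2 - (-5647 - (6 + 2*(12²)²))/3 = 2 - (-5647 - (6 + 2*144²))/3 = 2 - (-5647 - (6 + 2*20736))/3 = 2 - (-5647 - (6 + 41472))/3 = 2 - (-5647 - 1*41478)/3 = 2 - (-5647 - 41478)/3 = 2 - ⅓*(-47125) = 2 + 47125/3 = 47131/3 ≈ 15710.)
42121/E + 48597/(-38456) = 42121/(47131/3) + 48597/(-38456) = 42121*(3/47131) + 48597*(-1/38456) = 126363/47131 - 48597/38456 = 2568990321/1812469736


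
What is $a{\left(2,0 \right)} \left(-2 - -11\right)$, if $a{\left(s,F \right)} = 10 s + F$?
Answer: $180$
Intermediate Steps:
$a{\left(s,F \right)} = F + 10 s$
$a{\left(2,0 \right)} \left(-2 - -11\right) = \left(0 + 10 \cdot 2\right) \left(-2 - -11\right) = \left(0 + 20\right) \left(-2 + 11\right) = 20 \cdot 9 = 180$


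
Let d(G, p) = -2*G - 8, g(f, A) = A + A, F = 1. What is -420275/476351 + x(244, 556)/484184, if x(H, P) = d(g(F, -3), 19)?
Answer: -50872131299/57660383146 ≈ -0.88227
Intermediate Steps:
g(f, A) = 2*A
d(G, p) = -8 - 2*G
x(H, P) = 4 (x(H, P) = -8 - 4*(-3) = -8 - 2*(-6) = -8 + 12 = 4)
-420275/476351 + x(244, 556)/484184 = -420275/476351 + 4/484184 = -420275*1/476351 + 4*(1/484184) = -420275/476351 + 1/121046 = -50872131299/57660383146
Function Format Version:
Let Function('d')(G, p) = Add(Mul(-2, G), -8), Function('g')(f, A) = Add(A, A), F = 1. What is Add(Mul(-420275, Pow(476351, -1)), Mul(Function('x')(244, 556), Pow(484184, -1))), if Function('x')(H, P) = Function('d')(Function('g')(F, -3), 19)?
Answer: Rational(-50872131299, 57660383146) ≈ -0.88227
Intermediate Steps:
Function('g')(f, A) = Mul(2, A)
Function('d')(G, p) = Add(-8, Mul(-2, G))
Function('x')(H, P) = 4 (Function('x')(H, P) = Add(-8, Mul(-2, Mul(2, -3))) = Add(-8, Mul(-2, -6)) = Add(-8, 12) = 4)
Add(Mul(-420275, Pow(476351, -1)), Mul(Function('x')(244, 556), Pow(484184, -1))) = Add(Mul(-420275, Pow(476351, -1)), Mul(4, Pow(484184, -1))) = Add(Mul(-420275, Rational(1, 476351)), Mul(4, Rational(1, 484184))) = Add(Rational(-420275, 476351), Rational(1, 121046)) = Rational(-50872131299, 57660383146)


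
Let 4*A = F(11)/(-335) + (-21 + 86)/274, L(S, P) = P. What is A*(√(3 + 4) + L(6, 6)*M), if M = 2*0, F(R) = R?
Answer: 18761*√7/367160 ≈ 0.13519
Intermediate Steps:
M = 0
A = 18761/367160 (A = (11/(-335) + (-21 + 86)/274)/4 = (11*(-1/335) + 65*(1/274))/4 = (-11/335 + 65/274)/4 = (¼)*(18761/91790) = 18761/367160 ≈ 0.051098)
A*(√(3 + 4) + L(6, 6)*M) = 18761*(√(3 + 4) + 6*0)/367160 = 18761*(√7 + 0)/367160 = 18761*√7/367160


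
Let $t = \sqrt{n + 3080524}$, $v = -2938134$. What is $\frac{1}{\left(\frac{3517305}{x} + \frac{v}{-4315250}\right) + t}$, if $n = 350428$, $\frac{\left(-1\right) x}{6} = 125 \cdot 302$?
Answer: $\frac{25217135981576768500}{5826564291321976730739511} + \frac{3396689150460500000 \sqrt{857738}}{5826564291321976730739511} \approx 0.00054424$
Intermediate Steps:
$x = -226500$ ($x = - 6 \cdot 125 \cdot 302 = \left(-6\right) 37750 = -226500$)
$t = 2 \sqrt{857738}$ ($t = \sqrt{350428 + 3080524} = \sqrt{3430952} = 2 \sqrt{857738} \approx 1852.3$)
$\frac{1}{\left(\frac{3517305}{x} + \frac{v}{-4315250}\right) + t} = \frac{1}{\left(\frac{3517305}{-226500} - \frac{2938134}{-4315250}\right) + 2 \sqrt{857738}} = \frac{1}{\left(3517305 \left(- \frac{1}{226500}\right) - - \frac{1469067}{2157625}\right) + 2 \sqrt{857738}} = \frac{1}{\left(- \frac{234487}{15100} + \frac{1469067}{2157625}\right) + 2 \sqrt{857738}} = \frac{1}{- \frac{19350084067}{1303205500} + 2 \sqrt{857738}}$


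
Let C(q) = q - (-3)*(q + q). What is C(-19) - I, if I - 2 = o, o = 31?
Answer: -166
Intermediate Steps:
I = 33 (I = 2 + 31 = 33)
C(q) = 7*q (C(q) = q - (-3)*2*q = q - (-6)*q = q + 6*q = 7*q)
C(-19) - I = 7*(-19) - 1*33 = -133 - 33 = -166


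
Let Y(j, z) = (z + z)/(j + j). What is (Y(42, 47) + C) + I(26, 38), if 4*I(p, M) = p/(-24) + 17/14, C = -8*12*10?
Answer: -107391/112 ≈ -958.85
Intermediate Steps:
C = -960 (C = -96*10 = -960)
Y(j, z) = z/j (Y(j, z) = (2*z)/((2*j)) = (2*z)*(1/(2*j)) = z/j)
I(p, M) = 17/56 - p/96 (I(p, M) = (p/(-24) + 17/14)/4 = (p*(-1/24) + 17*(1/14))/4 = (-p/24 + 17/14)/4 = (17/14 - p/24)/4 = 17/56 - p/96)
(Y(42, 47) + C) + I(26, 38) = (47/42 - 960) + (17/56 - 1/96*26) = (47*(1/42) - 960) + (17/56 - 13/48) = (47/42 - 960) + 11/336 = -40273/42 + 11/336 = -107391/112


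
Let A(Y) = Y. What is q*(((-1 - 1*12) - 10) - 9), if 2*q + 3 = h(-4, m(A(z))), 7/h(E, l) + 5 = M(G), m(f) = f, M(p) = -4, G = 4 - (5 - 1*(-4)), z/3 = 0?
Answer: 544/9 ≈ 60.444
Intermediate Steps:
z = 0 (z = 3*0 = 0)
G = -5 (G = 4 - (5 + 4) = 4 - 1*9 = 4 - 9 = -5)
h(E, l) = -7/9 (h(E, l) = 7/(-5 - 4) = 7/(-9) = 7*(-1/9) = -7/9)
q = -17/9 (q = -3/2 + (1/2)*(-7/9) = -3/2 - 7/18 = -17/9 ≈ -1.8889)
q*(((-1 - 1*12) - 10) - 9) = -17*(((-1 - 1*12) - 10) - 9)/9 = -17*(((-1 - 12) - 10) - 9)/9 = -17*((-13 - 10) - 9)/9 = -17*(-23 - 9)/9 = -17/9*(-32) = 544/9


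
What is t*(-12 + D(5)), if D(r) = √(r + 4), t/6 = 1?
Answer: -54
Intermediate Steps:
t = 6 (t = 6*1 = 6)
D(r) = √(4 + r)
t*(-12 + D(5)) = 6*(-12 + √(4 + 5)) = 6*(-12 + √9) = 6*(-12 + 3) = 6*(-9) = -54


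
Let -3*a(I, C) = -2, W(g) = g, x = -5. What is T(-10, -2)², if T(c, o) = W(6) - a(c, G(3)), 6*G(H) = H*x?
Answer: 256/9 ≈ 28.444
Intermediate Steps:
G(H) = -5*H/6 (G(H) = (H*(-5))/6 = (-5*H)/6 = -5*H/6)
a(I, C) = ⅔ (a(I, C) = -⅓*(-2) = ⅔)
T(c, o) = 16/3 (T(c, o) = 6 - 1*⅔ = 6 - ⅔ = 16/3)
T(-10, -2)² = (16/3)² = 256/9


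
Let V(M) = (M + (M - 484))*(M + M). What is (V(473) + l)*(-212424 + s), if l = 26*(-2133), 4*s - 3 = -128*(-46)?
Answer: -160995462585/2 ≈ -8.0498e+10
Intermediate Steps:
s = 5891/4 (s = ¾ + (-128*(-46))/4 = ¾ + (¼)*5888 = ¾ + 1472 = 5891/4 ≈ 1472.8)
V(M) = 2*M*(-484 + 2*M) (V(M) = (M + (-484 + M))*(2*M) = (-484 + 2*M)*(2*M) = 2*M*(-484 + 2*M))
l = -55458
(V(473) + l)*(-212424 + s) = (4*473*(-242 + 473) - 55458)*(-212424 + 5891/4) = (4*473*231 - 55458)*(-843805/4) = (437052 - 55458)*(-843805/4) = 381594*(-843805/4) = -160995462585/2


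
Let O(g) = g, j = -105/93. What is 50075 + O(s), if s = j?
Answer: 1552290/31 ≈ 50074.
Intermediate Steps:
j = -35/31 (j = -105*1/93 = -35/31 ≈ -1.1290)
s = -35/31 ≈ -1.1290
50075 + O(s) = 50075 - 35/31 = 1552290/31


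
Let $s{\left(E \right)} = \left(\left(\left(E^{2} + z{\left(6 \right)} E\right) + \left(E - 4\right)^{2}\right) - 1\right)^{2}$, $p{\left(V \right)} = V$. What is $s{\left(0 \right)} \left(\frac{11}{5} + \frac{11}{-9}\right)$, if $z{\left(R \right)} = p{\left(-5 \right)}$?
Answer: $220$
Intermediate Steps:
$z{\left(R \right)} = -5$
$s{\left(E \right)} = \left(-1 + E^{2} + \left(-4 + E\right)^{2} - 5 E\right)^{2}$ ($s{\left(E \right)} = \left(\left(\left(E^{2} - 5 E\right) + \left(E - 4\right)^{2}\right) - 1\right)^{2} = \left(\left(\left(E^{2} - 5 E\right) + \left(-4 + E\right)^{2}\right) - 1\right)^{2} = \left(\left(E^{2} + \left(-4 + E\right)^{2} - 5 E\right) - 1\right)^{2} = \left(-1 + E^{2} + \left(-4 + E\right)^{2} - 5 E\right)^{2}$)
$s{\left(0 \right)} \left(\frac{11}{5} + \frac{11}{-9}\right) = \left(-1 + 0^{2} + \left(-4 + 0\right)^{2} - 0\right)^{2} \left(\frac{11}{5} + \frac{11}{-9}\right) = \left(-1 + 0 + \left(-4\right)^{2} + 0\right)^{2} \left(11 \cdot \frac{1}{5} + 11 \left(- \frac{1}{9}\right)\right) = \left(-1 + 0 + 16 + 0\right)^{2} \left(\frac{11}{5} - \frac{11}{9}\right) = 15^{2} \cdot \frac{44}{45} = 225 \cdot \frac{44}{45} = 220$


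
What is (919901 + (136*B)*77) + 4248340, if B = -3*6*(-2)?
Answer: 5545233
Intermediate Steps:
B = 36 (B = -18*(-2) = 36)
(919901 + (136*B)*77) + 4248340 = (919901 + (136*36)*77) + 4248340 = (919901 + 4896*77) + 4248340 = (919901 + 376992) + 4248340 = 1296893 + 4248340 = 5545233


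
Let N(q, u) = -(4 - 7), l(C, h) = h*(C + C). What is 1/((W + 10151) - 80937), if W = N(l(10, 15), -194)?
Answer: -1/70783 ≈ -1.4128e-5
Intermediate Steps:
l(C, h) = 2*C*h (l(C, h) = h*(2*C) = 2*C*h)
N(q, u) = 3 (N(q, u) = -1*(-3) = 3)
W = 3
1/((W + 10151) - 80937) = 1/((3 + 10151) - 80937) = 1/(10154 - 80937) = 1/(-70783) = -1/70783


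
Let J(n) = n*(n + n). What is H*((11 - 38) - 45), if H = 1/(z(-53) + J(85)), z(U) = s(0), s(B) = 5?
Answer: -72/14455 ≈ -0.0049810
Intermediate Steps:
z(U) = 5
J(n) = 2*n² (J(n) = n*(2*n) = 2*n²)
H = 1/14455 (H = 1/(5 + 2*85²) = 1/(5 + 2*7225) = 1/(5 + 14450) = 1/14455 ≈ 6.9180e-5)
H*((11 - 38) - 45) = ((11 - 38) - 45)/14455 = (-27 - 45)/14455 = (1/14455)*(-72) = -72/14455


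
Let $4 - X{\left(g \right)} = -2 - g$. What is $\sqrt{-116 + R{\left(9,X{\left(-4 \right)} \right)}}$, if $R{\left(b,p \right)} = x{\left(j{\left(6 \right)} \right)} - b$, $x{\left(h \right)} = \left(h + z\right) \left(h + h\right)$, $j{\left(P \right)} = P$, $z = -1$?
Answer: $i \sqrt{65} \approx 8.0623 i$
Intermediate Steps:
$X{\left(g \right)} = 6 + g$ ($X{\left(g \right)} = 4 - \left(-2 - g\right) = 4 + \left(2 + g\right) = 6 + g$)
$x{\left(h \right)} = 2 h \left(-1 + h\right)$ ($x{\left(h \right)} = \left(h - 1\right) \left(h + h\right) = \left(-1 + h\right) 2 h = 2 h \left(-1 + h\right)$)
$R{\left(b,p \right)} = 60 - b$ ($R{\left(b,p \right)} = 2 \cdot 6 \left(-1 + 6\right) - b = 2 \cdot 6 \cdot 5 - b = 60 - b$)
$\sqrt{-116 + R{\left(9,X{\left(-4 \right)} \right)}} = \sqrt{-116 + \left(60 - 9\right)} = \sqrt{-116 + 51} = \sqrt{-65} = i \sqrt{65}$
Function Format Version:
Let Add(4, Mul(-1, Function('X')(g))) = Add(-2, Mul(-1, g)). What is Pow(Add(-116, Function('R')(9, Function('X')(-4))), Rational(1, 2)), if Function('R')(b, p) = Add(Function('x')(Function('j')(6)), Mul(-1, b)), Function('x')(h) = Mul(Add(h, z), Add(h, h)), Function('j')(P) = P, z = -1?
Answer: Mul(I, Pow(65, Rational(1, 2))) ≈ Mul(8.0623, I)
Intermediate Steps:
Function('X')(g) = Add(6, g) (Function('X')(g) = Add(4, Mul(-1, Add(-2, Mul(-1, g)))) = Add(4, Add(2, g)) = Add(6, g))
Function('x')(h) = Mul(2, h, Add(-1, h)) (Function('x')(h) = Mul(Add(h, -1), Add(h, h)) = Mul(Add(-1, h), Mul(2, h)) = Mul(2, h, Add(-1, h)))
Function('R')(b, p) = Add(60, Mul(-1, b)) (Function('R')(b, p) = Add(Mul(2, 6, Add(-1, 6)), Mul(-1, b)) = Add(Mul(2, 6, 5), Mul(-1, b)) = Add(60, Mul(-1, b)))
Pow(Add(-116, Function('R')(9, Function('X')(-4))), Rational(1, 2)) = Pow(Add(-116, Add(60, Mul(-1, 9))), Rational(1, 2)) = Pow(Add(-116, Add(60, -9)), Rational(1, 2)) = Pow(Add(-116, 51), Rational(1, 2)) = Pow(-65, Rational(1, 2)) = Mul(I, Pow(65, Rational(1, 2)))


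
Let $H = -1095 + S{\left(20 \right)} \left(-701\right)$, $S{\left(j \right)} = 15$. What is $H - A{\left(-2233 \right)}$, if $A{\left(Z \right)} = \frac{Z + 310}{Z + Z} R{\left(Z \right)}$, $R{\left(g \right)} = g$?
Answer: $- \frac{21297}{2} \approx -10649.0$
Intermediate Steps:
$H = -11610$ ($H = -1095 + 15 \left(-701\right) = -1095 - 10515 = -11610$)
$A{\left(Z \right)} = 155 + \frac{Z}{2}$ ($A{\left(Z \right)} = \frac{Z + 310}{Z + Z} Z = \frac{310 + Z}{2 Z} Z = 155 + \frac{Z}{2}$)
$H - A{\left(-2233 \right)} = -11610 - \left(155 + \frac{1}{2} \left(-2233\right)\right) = -11610 - \left(155 - \frac{2233}{2}\right) = -11610 - - \frac{1923}{2} = -11610 + \frac{1923}{2} = - \frac{21297}{2}$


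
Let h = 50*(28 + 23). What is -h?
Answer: -2550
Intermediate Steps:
h = 2550 (h = 50*51 = 2550)
-h = -1*2550 = -2550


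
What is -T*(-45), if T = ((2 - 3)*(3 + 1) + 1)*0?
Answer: 0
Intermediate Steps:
T = 0 (T = (-1*4 + 1)*0 = (-4 + 1)*0 = -3*0 = 0)
-T*(-45) = -1*0*(-45) = 0*(-45) = 0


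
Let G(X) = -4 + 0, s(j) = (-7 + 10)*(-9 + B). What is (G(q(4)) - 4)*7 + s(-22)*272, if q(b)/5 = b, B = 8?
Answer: -872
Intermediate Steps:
q(b) = 5*b
s(j) = -3 (s(j) = (-7 + 10)*(-9 + 8) = 3*(-1) = -3)
G(X) = -4
(G(q(4)) - 4)*7 + s(-22)*272 = (-4 - 4)*7 - 3*272 = -8*7 - 816 = -56 - 816 = -872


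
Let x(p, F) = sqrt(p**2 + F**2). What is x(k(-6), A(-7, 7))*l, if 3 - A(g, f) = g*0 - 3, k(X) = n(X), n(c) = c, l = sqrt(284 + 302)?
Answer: 12*sqrt(293) ≈ 205.41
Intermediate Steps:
l = sqrt(586) ≈ 24.207
k(X) = X
A(g, f) = 6 (A(g, f) = 3 - (g*0 - 3) = 3 - (0 - 3) = 3 - 1*(-3) = 3 + 3 = 6)
x(p, F) = sqrt(F**2 + p**2)
x(k(-6), A(-7, 7))*l = sqrt(6**2 + (-6)**2)*sqrt(586) = sqrt(36 + 36)*sqrt(586) = sqrt(72)*sqrt(586) = (6*sqrt(2))*sqrt(586) = 12*sqrt(293)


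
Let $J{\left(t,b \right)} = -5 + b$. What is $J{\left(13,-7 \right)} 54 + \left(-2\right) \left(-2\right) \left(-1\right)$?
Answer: $-652$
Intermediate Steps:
$J{\left(13,-7 \right)} 54 + \left(-2\right) \left(-2\right) \left(-1\right) = \left(-5 - 7\right) 54 + \left(-2\right) \left(-2\right) \left(-1\right) = \left(-12\right) 54 + 4 \left(-1\right) = -648 - 4 = -652$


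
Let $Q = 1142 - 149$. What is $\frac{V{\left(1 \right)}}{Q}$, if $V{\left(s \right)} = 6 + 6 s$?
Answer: $\frac{4}{331} \approx 0.012085$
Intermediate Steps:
$Q = 993$ ($Q = 1142 - 149 = 993$)
$\frac{V{\left(1 \right)}}{Q} = \frac{6 + 6 \cdot 1}{993} = \left(6 + 6\right) \frac{1}{993} = 12 \cdot \frac{1}{993} = \frac{4}{331}$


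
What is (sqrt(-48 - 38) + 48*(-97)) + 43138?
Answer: 38482 + I*sqrt(86) ≈ 38482.0 + 9.2736*I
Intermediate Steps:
(sqrt(-48 - 38) + 48*(-97)) + 43138 = (sqrt(-86) - 4656) + 43138 = (I*sqrt(86) - 4656) + 43138 = (-4656 + I*sqrt(86)) + 43138 = 38482 + I*sqrt(86)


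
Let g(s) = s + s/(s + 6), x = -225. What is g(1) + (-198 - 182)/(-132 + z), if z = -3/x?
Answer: 14668/3647 ≈ 4.0219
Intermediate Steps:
z = 1/75 (z = -3/(-225) = -3*(-1/225) = 1/75 ≈ 0.013333)
g(s) = s + s/(6 + s)
g(1) + (-198 - 182)/(-132 + z) = 1*(7 + 1)/(6 + 1) + (-198 - 182)/(-132 + 1/75) = 1*8/7 - 380/(-9899/75) = 1*(1/7)*8 - 380*(-75/9899) = 8/7 + 1500/521 = 14668/3647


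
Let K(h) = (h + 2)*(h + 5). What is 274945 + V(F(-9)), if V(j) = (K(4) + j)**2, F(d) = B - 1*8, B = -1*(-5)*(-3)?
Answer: 275906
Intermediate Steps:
B = -15 (B = 5*(-3) = -15)
K(h) = (2 + h)*(5 + h)
F(d) = -23 (F(d) = -15 - 1*8 = -15 - 8 = -23)
V(j) = (54 + j)**2 (V(j) = ((10 + 4**2 + 7*4) + j)**2 = ((10 + 16 + 28) + j)**2 = (54 + j)**2)
274945 + V(F(-9)) = 274945 + (54 - 23)**2 = 274945 + 31**2 = 274945 + 961 = 275906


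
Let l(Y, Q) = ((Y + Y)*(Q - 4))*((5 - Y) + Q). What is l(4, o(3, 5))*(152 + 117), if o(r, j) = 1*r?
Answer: -8608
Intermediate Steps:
o(r, j) = r
l(Y, Q) = 2*Y*(-4 + Q)*(5 + Q - Y) (l(Y, Q) = ((2*Y)*(-4 + Q))*(5 + Q - Y) = (2*Y*(-4 + Q))*(5 + Q - Y) = 2*Y*(-4 + Q)*(5 + Q - Y))
l(4, o(3, 5))*(152 + 117) = (2*4*(-20 + 3 + 3**2 + 4*4 - 1*3*4))*(152 + 117) = (2*4*(-20 + 3 + 9 + 16 - 12))*269 = (2*4*(-4))*269 = -32*269 = -8608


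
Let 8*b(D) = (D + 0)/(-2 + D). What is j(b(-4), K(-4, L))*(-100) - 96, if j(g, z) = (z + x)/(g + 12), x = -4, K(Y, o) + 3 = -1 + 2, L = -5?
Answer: -1344/29 ≈ -46.345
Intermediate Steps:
K(Y, o) = -2 (K(Y, o) = -3 + (-1 + 2) = -3 + 1 = -2)
b(D) = D/(8*(-2 + D)) (b(D) = ((D + 0)/(-2 + D))/8 = (D/(-2 + D))/8 = D/(8*(-2 + D)))
j(g, z) = (-4 + z)/(12 + g) (j(g, z) = (z - 4)/(g + 12) = (-4 + z)/(12 + g))
j(b(-4), K(-4, L))*(-100) - 96 = ((-4 - 2)/(12 + (1/8)*(-4)/(-2 - 4)))*(-100) - 96 = (-6/(12 + (1/8)*(-4)/(-6)))*(-100) - 96 = (-6/(12 + (1/8)*(-4)*(-1/6)))*(-100) - 96 = (-6/(12 + 1/12))*(-100) - 96 = (-6/(145/12))*(-100) - 96 = ((12/145)*(-6))*(-100) - 96 = -72/145*(-100) - 96 = 1440/29 - 96 = -1344/29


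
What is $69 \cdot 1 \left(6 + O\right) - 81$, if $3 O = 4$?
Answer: $425$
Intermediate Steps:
$O = \frac{4}{3}$ ($O = \frac{1}{3} \cdot 4 = \frac{4}{3} \approx 1.3333$)
$69 \cdot 1 \left(6 + O\right) - 81 = 69 \cdot 1 \left(6 + \frac{4}{3}\right) - 81 = 69 \cdot 1 \cdot \frac{22}{3} - 81 = 69 \cdot \frac{22}{3} - 81 = 506 - 81 = 425$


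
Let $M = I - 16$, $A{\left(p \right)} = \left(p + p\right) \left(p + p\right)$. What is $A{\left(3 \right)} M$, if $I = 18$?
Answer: $72$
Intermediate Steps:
$A{\left(p \right)} = 4 p^{2}$ ($A{\left(p \right)} = 2 p 2 p = 4 p^{2}$)
$M = 2$ ($M = 18 - 16 = 2$)
$A{\left(3 \right)} M = 4 \cdot 3^{2} \cdot 2 = 4 \cdot 9 \cdot 2 = 36 \cdot 2 = 72$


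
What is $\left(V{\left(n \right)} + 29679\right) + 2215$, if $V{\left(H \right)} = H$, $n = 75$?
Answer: $31969$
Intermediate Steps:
$\left(V{\left(n \right)} + 29679\right) + 2215 = \left(75 + 29679\right) + 2215 = 29754 + 2215 = 31969$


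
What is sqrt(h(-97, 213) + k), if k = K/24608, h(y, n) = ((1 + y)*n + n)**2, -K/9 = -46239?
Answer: 3*sqrt(1721855013773182)/6152 ≈ 20235.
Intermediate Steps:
K = 416151 (K = -9*(-46239) = 416151)
h(y, n) = (n + n*(1 + y))**2 (h(y, n) = (n*(1 + y) + n)**2 = (n + n*(1 + y))**2)
k = 416151/24608 ≈ 16.911
sqrt(h(-97, 213) + k) = sqrt(213**2*(2 - 97)**2 + 416151/24608) = sqrt(45369*(-95)**2 + 416151/24608) = sqrt(45369*9025 + 416151/24608) = sqrt(409455225 + 416151/24608) = sqrt(10075874592951/24608) = 3*sqrt(1721855013773182)/6152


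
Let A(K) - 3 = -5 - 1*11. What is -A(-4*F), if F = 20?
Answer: 13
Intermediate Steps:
A(K) = -13 (A(K) = 3 + (-5 - 1*11) = 3 + (-5 - 11) = 3 - 16 = -13)
-A(-4*F) = -1*(-13) = 13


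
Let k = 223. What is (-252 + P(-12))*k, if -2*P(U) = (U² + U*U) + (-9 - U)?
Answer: -177285/2 ≈ -88643.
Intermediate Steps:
P(U) = 9/2 + U/2 - U² (P(U) = -((U² + U*U) + (-9 - U))/2 = -((U² + U²) + (-9 - U))/2 = -(2*U² + (-9 - U))/2 = -(-9 - U + 2*U²)/2 = 9/2 + U/2 - U²)
(-252 + P(-12))*k = (-252 + (9/2 + (½)*(-12) - 1*(-12)²))*223 = (-252 + (9/2 - 6 - 1*144))*223 = (-252 + (9/2 - 6 - 144))*223 = (-252 - 291/2)*223 = -795/2*223 = -177285/2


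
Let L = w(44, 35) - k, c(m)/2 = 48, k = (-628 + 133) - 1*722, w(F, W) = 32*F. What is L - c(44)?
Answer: 2529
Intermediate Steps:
k = -1217 (k = -495 - 722 = -1217)
c(m) = 96 (c(m) = 2*48 = 96)
L = 2625 (L = 32*44 - 1*(-1217) = 1408 + 1217 = 2625)
L - c(44) = 2625 - 1*96 = 2625 - 96 = 2529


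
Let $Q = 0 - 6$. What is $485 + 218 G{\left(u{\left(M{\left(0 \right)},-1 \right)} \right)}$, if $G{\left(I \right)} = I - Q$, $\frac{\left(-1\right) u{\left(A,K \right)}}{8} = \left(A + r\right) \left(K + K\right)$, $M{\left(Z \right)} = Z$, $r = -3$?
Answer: $-8671$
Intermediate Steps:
$Q = -6$ ($Q = 0 - 6 = -6$)
$u{\left(A,K \right)} = - 16 K \left(-3 + A\right)$ ($u{\left(A,K \right)} = - 8 \left(A - 3\right) \left(K + K\right) = - 8 \left(-3 + A\right) 2 K = - 8 \cdot 2 K \left(-3 + A\right) = - 16 K \left(-3 + A\right)$)
$G{\left(I \right)} = 6 + I$ ($G{\left(I \right)} = I - -6 = I + 6 = 6 + I$)
$485 + 218 G{\left(u{\left(M{\left(0 \right)},-1 \right)} \right)} = 485 + 218 \left(6 + 16 \left(-1\right) \left(3 - 0\right)\right) = 485 + 218 \left(6 + 16 \left(-1\right) \left(3 + 0\right)\right) = 485 + 218 \left(6 + 16 \left(-1\right) 3\right) = 485 + 218 \left(6 - 48\right) = 485 + 218 \left(-42\right) = 485 - 9156 = -8671$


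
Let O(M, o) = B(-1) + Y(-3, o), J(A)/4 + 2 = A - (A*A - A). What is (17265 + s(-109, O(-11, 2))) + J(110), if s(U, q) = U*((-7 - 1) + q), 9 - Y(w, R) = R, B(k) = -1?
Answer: -30045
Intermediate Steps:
Y(w, R) = 9 - R
J(A) = -8 - 4*A² + 8*A (J(A) = -8 + 4*(A - (A*A - A)) = -8 + 4*(A - (A² - A)) = -8 + 4*(A + (A - A²)) = -8 + 4*(-A² + 2*A) = -8 + (-4*A² + 8*A) = -8 - 4*A² + 8*A)
O(M, o) = 8 - o (O(M, o) = -1 + (9 - o) = 8 - o)
s(U, q) = U*(-8 + q)
(17265 + s(-109, O(-11, 2))) + J(110) = (17265 - 109*(-8 + (8 - 1*2))) + (-8 - 4*110² + 8*110) = (17265 - 109*(-8 + (8 - 2))) + (-8 - 4*12100 + 880) = (17265 - 109*(-8 + 6)) + (-8 - 48400 + 880) = (17265 - 109*(-2)) - 47528 = (17265 + 218) - 47528 = 17483 - 47528 = -30045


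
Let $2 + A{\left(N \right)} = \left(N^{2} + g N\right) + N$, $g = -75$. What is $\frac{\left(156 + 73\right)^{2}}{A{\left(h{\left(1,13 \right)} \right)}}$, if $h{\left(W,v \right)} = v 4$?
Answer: $- \frac{52441}{1146} \approx -45.76$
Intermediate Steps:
$h{\left(W,v \right)} = 4 v$
$A{\left(N \right)} = -2 + N^{2} - 74 N$ ($A{\left(N \right)} = -2 + \left(\left(N^{2} - 75 N\right) + N\right) = -2 + \left(N^{2} - 74 N\right) = -2 + N^{2} - 74 N$)
$\frac{\left(156 + 73\right)^{2}}{A{\left(h{\left(1,13 \right)} \right)}} = \frac{\left(156 + 73\right)^{2}}{-2 + \left(4 \cdot 13\right)^{2} - 74 \cdot 4 \cdot 13} = \frac{229^{2}}{-2 + 52^{2} - 3848} = \frac{52441}{-2 + 2704 - 3848} = \frac{52441}{-1146} = 52441 \left(- \frac{1}{1146}\right) = - \frac{52441}{1146}$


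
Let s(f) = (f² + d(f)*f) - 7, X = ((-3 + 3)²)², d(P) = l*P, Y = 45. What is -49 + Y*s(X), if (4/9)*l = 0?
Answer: -364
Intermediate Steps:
l = 0 (l = (9/4)*0 = 0)
d(P) = 0 (d(P) = 0*P = 0)
X = 0 (X = (0²)² = 0² = 0)
s(f) = -7 + f² (s(f) = (f² + 0*f) - 7 = (f² + 0) - 7 = f² - 7 = -7 + f²)
-49 + Y*s(X) = -49 + 45*(-7 + 0²) = -49 + 45*(-7 + 0) = -49 + 45*(-7) = -49 - 315 = -364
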